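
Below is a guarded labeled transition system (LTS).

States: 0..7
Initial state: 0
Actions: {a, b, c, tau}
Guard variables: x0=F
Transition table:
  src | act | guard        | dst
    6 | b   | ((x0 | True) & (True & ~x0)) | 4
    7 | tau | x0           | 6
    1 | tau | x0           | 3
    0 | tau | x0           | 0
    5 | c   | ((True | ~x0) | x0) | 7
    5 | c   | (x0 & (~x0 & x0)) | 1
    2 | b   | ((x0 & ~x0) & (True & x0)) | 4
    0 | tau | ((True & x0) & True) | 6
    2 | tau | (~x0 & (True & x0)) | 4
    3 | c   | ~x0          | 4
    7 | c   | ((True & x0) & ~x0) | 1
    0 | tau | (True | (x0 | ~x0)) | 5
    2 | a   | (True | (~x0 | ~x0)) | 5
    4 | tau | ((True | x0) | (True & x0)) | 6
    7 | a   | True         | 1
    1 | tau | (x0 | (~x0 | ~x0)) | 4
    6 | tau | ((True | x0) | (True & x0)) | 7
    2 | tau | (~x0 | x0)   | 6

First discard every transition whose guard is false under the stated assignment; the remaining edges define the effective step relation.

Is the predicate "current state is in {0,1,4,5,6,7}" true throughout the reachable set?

Allowed set {0,1,4,5,6,7}
Reachable = {0,1,4,5,6,7}
  0: ok
  1: ok
  4: ok
  5: ok
  6: ok
  7: ok

Answer: INVARIANT HOLDS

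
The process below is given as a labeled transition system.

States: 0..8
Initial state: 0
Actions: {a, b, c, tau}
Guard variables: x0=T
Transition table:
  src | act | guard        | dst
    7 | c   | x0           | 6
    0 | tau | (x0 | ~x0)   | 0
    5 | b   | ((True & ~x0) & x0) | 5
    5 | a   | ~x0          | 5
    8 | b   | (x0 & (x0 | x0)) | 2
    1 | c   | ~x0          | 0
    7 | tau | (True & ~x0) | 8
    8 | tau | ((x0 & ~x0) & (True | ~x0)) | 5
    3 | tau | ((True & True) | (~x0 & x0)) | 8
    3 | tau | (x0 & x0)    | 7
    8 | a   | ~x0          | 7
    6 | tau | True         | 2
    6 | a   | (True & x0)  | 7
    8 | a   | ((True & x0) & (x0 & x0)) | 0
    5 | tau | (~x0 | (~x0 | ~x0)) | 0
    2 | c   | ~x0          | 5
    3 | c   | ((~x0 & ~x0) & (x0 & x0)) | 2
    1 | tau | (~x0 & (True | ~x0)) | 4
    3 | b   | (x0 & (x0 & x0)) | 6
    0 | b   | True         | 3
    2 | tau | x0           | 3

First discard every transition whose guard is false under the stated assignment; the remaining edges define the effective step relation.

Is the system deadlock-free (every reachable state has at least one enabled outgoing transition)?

Answer: DEADLOCK-FREE

Analysis:
Reachable = {0,2,3,6,7,8}
  0: b→3  tau→0  [2 out]
  2: tau→3  [1 out]
  3: b→6  tau→7  tau→8  [3 out]
  6: a→7  tau→2  [2 out]
  7: c→6  [1 out]
  8: a→0  b→2  [2 out]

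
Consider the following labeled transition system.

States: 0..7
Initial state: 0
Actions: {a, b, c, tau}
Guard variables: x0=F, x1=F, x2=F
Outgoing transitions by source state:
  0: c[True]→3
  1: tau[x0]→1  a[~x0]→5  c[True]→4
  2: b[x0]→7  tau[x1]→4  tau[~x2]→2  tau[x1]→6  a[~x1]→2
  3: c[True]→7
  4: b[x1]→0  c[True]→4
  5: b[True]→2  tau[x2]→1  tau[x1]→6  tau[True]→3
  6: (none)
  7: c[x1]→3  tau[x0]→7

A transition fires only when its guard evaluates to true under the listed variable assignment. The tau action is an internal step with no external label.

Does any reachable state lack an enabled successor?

Reach set: {0,3,7}
  0: c→3  [1 out]
  3: c→7  [1 out]
  7: ∅  [no exit]
trace reaching 7: c·c

Answer: DEADLOCK at state 7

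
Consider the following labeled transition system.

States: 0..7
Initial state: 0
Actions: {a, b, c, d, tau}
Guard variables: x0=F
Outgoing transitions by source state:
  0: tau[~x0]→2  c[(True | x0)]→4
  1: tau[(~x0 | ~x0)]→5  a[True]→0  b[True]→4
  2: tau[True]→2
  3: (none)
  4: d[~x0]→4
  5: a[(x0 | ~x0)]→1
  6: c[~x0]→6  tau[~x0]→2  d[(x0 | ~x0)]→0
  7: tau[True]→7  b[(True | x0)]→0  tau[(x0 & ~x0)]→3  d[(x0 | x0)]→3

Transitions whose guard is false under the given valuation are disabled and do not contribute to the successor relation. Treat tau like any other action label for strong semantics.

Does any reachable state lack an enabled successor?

Answer: DEADLOCK-FREE

Working:
Reachable = {0,2,4}
  0: c→4  tau→2  [deg 2]
  2: tau→2  [deg 1]
  4: d→4  [deg 1]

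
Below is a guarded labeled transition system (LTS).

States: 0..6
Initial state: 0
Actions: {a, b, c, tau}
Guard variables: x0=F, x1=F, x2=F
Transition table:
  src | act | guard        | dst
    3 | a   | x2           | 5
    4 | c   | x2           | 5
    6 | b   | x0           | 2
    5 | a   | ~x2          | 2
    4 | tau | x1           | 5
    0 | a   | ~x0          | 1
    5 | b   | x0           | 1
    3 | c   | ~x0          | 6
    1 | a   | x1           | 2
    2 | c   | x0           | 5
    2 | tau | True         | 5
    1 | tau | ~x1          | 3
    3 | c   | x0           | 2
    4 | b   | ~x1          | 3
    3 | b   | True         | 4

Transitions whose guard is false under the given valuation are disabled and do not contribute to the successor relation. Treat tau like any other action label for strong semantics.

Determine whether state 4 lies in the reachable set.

After dropping false guards: 7 live edges.
L0 = {0}
L1 = {1}  cumulative {0,1}
L2 = {3}  cumulative {0,1,3}
L3 = {4,6}  cumulative {0,1,3,4,6}
Reachable = {0,1,3,4,6}
witness 4: a·tau·b

Answer: REACHABLE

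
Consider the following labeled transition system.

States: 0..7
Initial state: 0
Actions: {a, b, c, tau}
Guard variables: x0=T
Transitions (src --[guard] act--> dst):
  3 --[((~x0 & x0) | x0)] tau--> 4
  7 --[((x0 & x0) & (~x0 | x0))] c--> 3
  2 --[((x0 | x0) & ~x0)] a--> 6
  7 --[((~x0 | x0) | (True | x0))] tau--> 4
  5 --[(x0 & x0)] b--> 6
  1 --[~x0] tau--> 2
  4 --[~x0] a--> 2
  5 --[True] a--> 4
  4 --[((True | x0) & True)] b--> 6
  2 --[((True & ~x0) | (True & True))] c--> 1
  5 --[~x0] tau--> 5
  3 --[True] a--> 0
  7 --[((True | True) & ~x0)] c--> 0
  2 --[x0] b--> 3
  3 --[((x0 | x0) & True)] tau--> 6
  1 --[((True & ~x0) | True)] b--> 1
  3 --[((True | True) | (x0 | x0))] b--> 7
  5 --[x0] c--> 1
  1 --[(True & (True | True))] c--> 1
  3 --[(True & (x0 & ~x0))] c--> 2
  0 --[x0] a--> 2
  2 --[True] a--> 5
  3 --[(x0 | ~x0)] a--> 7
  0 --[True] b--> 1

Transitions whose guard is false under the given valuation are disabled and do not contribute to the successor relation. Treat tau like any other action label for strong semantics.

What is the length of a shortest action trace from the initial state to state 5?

Answer: 2

Trace:
Layered search for 5:
  L0 = {0}
  L1 = {1,2}
  L2 = {3,5}
first hit 5 at d=2 via a·a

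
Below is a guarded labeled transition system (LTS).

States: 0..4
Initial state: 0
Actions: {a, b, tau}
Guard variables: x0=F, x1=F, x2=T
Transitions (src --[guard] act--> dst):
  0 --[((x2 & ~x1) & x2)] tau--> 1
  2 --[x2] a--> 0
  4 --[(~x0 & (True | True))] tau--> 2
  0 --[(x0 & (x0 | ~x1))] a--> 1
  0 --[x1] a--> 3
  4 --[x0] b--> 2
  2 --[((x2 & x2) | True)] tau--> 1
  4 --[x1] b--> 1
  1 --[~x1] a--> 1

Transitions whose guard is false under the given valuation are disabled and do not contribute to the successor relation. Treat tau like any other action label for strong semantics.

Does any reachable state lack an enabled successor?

Answer: DEADLOCK-FREE

Trace:
Reach set: {0,1}
  0: tau→1  [1 exit(s)]
  1: a→1  [1 exit(s)]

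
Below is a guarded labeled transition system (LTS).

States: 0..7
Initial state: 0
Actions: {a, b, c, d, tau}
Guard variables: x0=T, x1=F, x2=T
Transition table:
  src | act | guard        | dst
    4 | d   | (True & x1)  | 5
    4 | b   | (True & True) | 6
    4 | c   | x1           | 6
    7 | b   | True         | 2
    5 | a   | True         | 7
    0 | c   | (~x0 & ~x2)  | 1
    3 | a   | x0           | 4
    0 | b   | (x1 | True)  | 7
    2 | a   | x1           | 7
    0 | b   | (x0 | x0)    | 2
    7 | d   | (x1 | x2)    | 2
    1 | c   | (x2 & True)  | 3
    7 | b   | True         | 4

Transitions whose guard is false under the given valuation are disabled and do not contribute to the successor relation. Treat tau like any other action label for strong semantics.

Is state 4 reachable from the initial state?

Answer: REACHABLE

Analysis:
9 transition(s) survive guard evaluation.
L0 = {0}
L1 = {2,7}  now seen {0,2,7}
L2 = {4}  now seen {0,2,4,7}
L3 = {6}  now seen {0,2,4,6,7}
Reach set: {0,2,4,6,7}
Path to 4: b·b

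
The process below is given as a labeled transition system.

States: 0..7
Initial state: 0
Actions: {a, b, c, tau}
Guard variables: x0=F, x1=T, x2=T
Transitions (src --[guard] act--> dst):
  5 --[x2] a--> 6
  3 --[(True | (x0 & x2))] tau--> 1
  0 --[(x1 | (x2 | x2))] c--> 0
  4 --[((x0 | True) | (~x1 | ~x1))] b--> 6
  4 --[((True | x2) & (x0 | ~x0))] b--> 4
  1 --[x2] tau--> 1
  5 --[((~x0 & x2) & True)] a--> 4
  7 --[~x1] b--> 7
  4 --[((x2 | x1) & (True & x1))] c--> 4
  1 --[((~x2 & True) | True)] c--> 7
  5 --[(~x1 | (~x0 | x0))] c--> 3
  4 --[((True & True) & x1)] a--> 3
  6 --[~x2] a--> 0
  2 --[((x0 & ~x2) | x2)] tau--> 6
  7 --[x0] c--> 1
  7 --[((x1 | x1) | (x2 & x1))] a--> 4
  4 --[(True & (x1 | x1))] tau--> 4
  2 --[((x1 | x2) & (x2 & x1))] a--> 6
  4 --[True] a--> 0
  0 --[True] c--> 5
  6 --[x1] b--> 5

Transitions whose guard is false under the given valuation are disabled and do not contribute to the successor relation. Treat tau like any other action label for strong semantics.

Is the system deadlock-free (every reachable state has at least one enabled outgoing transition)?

Answer: DEADLOCK-FREE

Working:
Reachable = {0,1,3,4,5,6,7}
  0: c→0  c→5  [deg 2]
  1: c→7  tau→1  [deg 2]
  3: tau→1  [deg 1]
  4: a→0  a→3  b→4  b→6  c→4  tau→4  [deg 6]
  5: a→4  a→6  c→3  [deg 3]
  6: b→5  [deg 1]
  7: a→4  [deg 1]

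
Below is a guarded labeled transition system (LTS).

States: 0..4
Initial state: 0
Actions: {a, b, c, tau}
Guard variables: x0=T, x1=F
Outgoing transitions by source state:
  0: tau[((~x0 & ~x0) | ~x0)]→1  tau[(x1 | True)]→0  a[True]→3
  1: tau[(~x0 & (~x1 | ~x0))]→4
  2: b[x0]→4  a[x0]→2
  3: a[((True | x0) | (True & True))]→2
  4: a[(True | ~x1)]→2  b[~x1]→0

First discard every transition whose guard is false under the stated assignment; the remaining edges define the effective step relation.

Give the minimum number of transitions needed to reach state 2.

Answer: 2

Working:
Layered search for 2:
  depth 0: {0}
  depth 1: {3}
  depth 2: {2}
2 enters at depth 2; path a·a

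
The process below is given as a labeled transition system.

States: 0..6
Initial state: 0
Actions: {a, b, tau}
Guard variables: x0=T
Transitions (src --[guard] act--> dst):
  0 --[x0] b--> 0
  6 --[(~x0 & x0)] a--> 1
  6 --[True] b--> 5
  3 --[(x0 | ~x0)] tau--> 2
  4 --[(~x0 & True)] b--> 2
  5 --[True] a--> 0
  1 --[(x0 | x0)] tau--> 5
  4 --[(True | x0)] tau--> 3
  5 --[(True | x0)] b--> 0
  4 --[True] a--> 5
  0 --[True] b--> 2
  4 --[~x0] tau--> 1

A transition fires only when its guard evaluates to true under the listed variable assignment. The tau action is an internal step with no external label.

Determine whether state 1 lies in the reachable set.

Answer: UNREACHABLE

Trace:
Guard filter leaves 9 enabled edge(s).
Layer 0: {0}
Layer 1: {2}  cumulative {0,2}
Reachable = {0,2}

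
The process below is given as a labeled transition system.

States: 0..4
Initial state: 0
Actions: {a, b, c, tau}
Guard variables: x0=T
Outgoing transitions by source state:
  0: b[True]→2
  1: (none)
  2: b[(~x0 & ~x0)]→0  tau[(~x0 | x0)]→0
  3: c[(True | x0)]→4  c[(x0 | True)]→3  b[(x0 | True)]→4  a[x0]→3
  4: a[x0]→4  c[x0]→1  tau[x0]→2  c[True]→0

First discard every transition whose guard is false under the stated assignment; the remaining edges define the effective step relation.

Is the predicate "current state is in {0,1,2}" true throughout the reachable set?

Inv-set: {0,1,2}
Reachable = {0,2}
  0: safe
  2: safe

Answer: INVARIANT HOLDS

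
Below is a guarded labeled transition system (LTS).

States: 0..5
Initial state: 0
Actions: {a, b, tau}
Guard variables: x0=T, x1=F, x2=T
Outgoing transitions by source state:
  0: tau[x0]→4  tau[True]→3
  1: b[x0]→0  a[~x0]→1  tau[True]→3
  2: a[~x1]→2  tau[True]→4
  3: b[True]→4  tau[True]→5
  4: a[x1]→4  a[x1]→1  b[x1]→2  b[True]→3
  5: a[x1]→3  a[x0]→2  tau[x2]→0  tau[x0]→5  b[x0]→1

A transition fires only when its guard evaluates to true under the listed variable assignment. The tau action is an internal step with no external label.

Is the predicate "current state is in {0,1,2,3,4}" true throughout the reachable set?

Allowed set {0,1,2,3,4}
Reachable = {0,1,2,3,4,5}
  0: ok
  1: ok
  2: ok
  3: ok
  4: ok
  5: VIOLATES
reach 5 via tau·tau — violates

Answer: INVARIANT VIOLATED at state 5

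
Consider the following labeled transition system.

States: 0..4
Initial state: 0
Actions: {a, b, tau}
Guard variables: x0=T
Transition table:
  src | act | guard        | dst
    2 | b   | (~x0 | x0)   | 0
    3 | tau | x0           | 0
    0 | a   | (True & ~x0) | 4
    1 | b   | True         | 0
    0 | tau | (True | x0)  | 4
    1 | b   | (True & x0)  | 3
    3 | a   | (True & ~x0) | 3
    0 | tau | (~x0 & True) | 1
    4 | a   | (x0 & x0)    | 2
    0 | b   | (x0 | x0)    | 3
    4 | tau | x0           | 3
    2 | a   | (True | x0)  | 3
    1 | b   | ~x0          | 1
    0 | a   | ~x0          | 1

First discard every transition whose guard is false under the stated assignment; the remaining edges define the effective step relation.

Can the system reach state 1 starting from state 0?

Answer: UNREACHABLE

Working:
9 transition(s) survive guard evaluation.
L0 = {0}
L1 = {3,4}  cumulative {0,3,4}
L2 = {2}  cumulative {0,2,3,4}
R = {0,2,3,4}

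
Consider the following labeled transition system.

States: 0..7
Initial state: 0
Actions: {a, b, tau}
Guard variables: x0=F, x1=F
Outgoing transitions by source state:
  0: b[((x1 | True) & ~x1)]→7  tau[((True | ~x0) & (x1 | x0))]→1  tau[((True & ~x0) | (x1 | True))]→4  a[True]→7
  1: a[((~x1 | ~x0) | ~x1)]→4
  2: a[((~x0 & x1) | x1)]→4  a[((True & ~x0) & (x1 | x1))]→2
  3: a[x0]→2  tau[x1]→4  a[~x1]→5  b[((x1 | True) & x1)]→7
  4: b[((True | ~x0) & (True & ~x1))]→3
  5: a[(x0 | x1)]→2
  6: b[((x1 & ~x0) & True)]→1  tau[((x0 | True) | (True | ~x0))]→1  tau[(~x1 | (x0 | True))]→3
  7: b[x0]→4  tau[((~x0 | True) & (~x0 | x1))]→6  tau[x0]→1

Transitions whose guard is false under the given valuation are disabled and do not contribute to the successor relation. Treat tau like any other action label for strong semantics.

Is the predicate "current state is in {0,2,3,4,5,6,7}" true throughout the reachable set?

Answer: INVARIANT VIOLATED at state 1

Analysis:
Safe = {0,2,3,4,5,6,7}
R = {0,1,3,4,5,6,7}
  0: ✓
  1: outside
  3: ✓
  4: ✓
  5: ✓
  6: ✓
  7: ✓
witness against invariant: b·tau·tau → 1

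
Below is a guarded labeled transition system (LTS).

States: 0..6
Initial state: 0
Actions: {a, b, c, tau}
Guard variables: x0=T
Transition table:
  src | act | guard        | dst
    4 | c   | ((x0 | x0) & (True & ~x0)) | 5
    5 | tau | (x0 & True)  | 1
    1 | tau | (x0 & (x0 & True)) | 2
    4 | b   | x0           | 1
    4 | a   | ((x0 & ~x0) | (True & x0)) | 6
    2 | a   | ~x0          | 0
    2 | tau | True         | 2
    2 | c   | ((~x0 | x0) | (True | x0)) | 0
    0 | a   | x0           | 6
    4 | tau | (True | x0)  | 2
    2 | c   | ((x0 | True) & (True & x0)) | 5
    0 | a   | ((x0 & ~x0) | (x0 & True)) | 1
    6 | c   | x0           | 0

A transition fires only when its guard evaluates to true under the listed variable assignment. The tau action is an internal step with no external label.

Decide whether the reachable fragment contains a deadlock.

Answer: DEADLOCK-FREE

Analysis:
R = {0,1,2,5,6}
  0: a→1  a→6  [2 exit(s)]
  1: tau→2  [1 exit(s)]
  2: c→0  c→5  tau→2  [3 exit(s)]
  5: tau→1  [1 exit(s)]
  6: c→0  [1 exit(s)]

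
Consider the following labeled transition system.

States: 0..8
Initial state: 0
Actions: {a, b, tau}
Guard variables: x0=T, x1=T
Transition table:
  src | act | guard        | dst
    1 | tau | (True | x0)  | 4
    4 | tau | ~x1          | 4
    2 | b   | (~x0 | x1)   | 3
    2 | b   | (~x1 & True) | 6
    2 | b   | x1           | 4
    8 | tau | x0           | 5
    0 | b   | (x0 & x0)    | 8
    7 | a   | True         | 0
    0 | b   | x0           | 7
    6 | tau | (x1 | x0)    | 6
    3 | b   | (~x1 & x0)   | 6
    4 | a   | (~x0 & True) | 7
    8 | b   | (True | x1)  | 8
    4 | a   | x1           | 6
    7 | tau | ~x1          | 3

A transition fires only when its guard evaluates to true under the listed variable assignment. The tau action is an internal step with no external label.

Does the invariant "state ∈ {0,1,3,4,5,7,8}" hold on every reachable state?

Inv-set: {0,1,3,4,5,7,8}
R = {0,5,7,8}
  0: ok
  5: ok
  7: ok
  8: ok

Answer: INVARIANT HOLDS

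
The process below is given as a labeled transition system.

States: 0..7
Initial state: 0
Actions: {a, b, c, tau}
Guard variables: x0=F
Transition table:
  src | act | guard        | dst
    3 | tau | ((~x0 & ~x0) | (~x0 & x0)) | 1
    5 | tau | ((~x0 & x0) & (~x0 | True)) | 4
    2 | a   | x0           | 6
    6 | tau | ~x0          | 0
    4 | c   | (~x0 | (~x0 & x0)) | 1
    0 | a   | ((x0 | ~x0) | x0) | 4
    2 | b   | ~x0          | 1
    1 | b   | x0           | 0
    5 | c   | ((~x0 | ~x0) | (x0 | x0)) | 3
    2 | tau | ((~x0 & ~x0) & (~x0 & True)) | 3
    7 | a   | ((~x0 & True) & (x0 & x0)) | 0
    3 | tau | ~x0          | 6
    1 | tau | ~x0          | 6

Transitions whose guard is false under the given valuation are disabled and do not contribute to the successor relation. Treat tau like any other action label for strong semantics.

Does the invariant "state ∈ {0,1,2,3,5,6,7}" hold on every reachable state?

Allowed set {0,1,2,3,5,6,7}
Reach set: {0,1,4,6}
  0: ✓
  1: ✓
  4: outside
  6: ✓
witness against invariant: a → 4

Answer: INVARIANT VIOLATED at state 4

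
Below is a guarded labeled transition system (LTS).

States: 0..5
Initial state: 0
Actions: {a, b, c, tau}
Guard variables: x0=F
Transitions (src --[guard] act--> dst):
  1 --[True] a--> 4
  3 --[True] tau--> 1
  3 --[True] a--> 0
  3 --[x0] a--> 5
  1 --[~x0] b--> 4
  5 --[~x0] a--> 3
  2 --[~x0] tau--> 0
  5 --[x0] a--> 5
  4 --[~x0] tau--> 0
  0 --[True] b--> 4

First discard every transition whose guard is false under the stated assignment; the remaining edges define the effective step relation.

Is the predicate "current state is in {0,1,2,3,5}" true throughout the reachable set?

Inv-set: {0,1,2,3,5}
Reach set: {0,4}
  0: ok
  4: ✗ unsafe
witness against invariant: b → 4

Answer: INVARIANT VIOLATED at state 4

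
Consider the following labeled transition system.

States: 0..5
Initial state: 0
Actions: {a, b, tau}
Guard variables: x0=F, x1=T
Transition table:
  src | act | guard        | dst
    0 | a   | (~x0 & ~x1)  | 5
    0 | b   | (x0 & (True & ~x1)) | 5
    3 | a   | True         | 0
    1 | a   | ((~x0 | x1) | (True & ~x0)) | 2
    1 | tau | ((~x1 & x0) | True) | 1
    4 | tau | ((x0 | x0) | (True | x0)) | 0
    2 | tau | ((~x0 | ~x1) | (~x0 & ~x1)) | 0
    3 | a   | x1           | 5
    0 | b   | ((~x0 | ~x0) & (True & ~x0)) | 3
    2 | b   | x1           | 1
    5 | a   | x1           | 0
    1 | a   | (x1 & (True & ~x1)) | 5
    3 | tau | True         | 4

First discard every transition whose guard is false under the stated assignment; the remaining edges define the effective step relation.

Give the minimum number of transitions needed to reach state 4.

BFS to 4:
  depth 0: {0}
  depth 1: {3}
  depth 2: {4,5}
first hit 4 at d=2 via b·tau

Answer: 2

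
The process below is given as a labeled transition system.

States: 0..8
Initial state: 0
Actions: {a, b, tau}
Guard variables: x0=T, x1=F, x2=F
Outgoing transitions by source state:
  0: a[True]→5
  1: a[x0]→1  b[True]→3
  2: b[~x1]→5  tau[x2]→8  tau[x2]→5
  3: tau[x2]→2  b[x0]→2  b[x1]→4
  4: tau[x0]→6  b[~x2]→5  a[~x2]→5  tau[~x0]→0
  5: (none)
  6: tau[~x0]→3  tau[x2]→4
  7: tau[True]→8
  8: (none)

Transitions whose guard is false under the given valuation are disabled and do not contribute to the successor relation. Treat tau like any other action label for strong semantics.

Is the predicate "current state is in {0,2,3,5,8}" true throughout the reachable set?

Answer: INVARIANT HOLDS

Analysis:
Allowed set {0,2,3,5,8}
Reachable = {0,5}
  0: ok
  5: ok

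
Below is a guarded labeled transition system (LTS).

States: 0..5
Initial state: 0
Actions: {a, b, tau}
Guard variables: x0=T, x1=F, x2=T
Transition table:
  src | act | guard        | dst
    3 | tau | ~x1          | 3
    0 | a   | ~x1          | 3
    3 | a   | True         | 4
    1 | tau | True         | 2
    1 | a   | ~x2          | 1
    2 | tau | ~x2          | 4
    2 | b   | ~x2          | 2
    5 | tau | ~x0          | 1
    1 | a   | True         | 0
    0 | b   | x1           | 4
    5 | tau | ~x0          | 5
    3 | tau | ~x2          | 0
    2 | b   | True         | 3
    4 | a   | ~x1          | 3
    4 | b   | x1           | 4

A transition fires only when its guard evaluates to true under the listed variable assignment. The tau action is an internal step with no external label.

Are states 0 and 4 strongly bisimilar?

Refine partition for ~:
  P[0] = {{0,1,2,3,4,5}}
  P[1] = {{0,4},{1,3},{2},{5}}
  P[2] = {{0,4},{1},{2},{3},{5}}
5 equivalence class(es) (converged in 3)
class of 0: {0,4}; class of 4: {0,4}

Answer: BISIMILAR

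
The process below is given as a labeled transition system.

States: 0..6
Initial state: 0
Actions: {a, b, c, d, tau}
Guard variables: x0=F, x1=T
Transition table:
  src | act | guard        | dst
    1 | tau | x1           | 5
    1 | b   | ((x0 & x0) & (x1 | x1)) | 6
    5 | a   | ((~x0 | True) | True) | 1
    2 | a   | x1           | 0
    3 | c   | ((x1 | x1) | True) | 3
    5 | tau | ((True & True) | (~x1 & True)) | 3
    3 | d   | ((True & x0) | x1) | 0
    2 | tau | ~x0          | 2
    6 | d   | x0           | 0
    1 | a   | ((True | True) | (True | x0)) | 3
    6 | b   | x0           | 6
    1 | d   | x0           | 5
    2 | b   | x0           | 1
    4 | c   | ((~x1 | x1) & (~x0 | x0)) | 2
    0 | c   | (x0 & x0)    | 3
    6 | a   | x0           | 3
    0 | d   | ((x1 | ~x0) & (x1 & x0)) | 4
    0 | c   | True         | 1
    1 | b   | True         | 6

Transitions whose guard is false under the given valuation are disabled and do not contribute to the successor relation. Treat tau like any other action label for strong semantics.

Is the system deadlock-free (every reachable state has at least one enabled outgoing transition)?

Answer: DEADLOCK at state 6

Analysis:
Reach set: {0,1,3,5,6}
  0: c→1  [deg 1]
  1: a→3  b→6  tau→5  [deg 3]
  3: c→3  d→0  [deg 2]
  5: a→1  tau→3  [deg 2]
  6: ∅  [no exit]
witness 6: c·b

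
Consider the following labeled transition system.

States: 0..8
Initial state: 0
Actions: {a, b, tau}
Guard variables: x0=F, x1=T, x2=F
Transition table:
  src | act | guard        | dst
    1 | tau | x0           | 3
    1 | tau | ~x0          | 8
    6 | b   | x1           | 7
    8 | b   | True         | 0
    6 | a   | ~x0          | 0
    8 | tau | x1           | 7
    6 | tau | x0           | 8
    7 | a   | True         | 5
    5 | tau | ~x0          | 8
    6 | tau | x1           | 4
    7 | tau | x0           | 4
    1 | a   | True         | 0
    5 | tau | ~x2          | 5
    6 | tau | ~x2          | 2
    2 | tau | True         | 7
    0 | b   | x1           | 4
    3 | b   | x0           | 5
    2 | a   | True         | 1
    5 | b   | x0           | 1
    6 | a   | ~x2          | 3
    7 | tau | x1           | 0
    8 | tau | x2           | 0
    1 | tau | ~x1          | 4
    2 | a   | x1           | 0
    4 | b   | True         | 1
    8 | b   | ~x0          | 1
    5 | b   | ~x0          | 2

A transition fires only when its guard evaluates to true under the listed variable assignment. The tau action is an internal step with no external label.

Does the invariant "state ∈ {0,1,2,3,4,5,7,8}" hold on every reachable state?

Inv-set: {0,1,2,3,4,5,7,8}
Reach set: {0,1,2,4,5,7,8}
  0: safe
  1: safe
  2: safe
  4: safe
  5: safe
  7: safe
  8: safe

Answer: INVARIANT HOLDS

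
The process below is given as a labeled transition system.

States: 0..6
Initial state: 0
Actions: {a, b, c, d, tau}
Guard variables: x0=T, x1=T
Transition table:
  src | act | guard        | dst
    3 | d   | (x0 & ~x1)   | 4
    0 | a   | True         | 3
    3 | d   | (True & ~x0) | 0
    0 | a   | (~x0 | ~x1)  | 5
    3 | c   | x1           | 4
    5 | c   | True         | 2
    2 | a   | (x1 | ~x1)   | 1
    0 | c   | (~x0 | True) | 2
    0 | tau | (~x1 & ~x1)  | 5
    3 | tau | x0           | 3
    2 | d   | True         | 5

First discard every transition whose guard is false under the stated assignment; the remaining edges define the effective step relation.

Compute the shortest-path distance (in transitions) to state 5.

Layered search for 5:
  depth 0: {0}
  depth 1: {2,3}
  depth 2: {1,4,5}
first hit 5 at d=2 via c·d

Answer: 2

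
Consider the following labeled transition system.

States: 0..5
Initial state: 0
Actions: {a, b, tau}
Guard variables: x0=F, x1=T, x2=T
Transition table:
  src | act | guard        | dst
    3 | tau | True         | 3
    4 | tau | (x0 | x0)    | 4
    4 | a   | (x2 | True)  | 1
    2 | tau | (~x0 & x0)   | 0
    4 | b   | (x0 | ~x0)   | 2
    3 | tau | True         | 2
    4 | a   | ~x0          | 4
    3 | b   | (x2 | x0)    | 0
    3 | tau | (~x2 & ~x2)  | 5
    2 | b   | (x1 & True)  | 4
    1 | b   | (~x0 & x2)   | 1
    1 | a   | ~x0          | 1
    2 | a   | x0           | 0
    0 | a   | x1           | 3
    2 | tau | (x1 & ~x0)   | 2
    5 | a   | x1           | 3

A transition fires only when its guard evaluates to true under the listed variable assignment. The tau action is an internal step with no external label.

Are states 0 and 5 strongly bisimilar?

Answer: BISIMILAR

Trace:
Compute ~ classes (split until stable):
  round 0: {{0,1,2,3,4,5}}
  round 1: {{0,5},{1,4},{2,3}}
  round 2: {{0,5},{1},{2},{3},{4}}
stable after 3 split(s): 5 block(s)
[0]={0,5}  [5]={0,5}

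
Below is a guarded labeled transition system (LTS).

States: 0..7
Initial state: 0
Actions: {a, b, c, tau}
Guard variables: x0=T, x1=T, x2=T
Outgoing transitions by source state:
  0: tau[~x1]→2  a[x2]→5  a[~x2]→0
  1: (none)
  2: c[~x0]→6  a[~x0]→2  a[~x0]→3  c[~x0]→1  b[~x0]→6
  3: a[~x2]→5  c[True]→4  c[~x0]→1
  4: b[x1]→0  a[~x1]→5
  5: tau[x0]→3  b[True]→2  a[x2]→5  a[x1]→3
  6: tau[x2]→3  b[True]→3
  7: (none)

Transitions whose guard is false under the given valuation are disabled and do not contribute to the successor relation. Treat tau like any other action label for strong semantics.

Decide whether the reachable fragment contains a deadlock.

R = {0,2,3,4,5}
  0: a→5  [1 exit(s)]
  2: ∅  [deadlock]
  3: c→4  [1 exit(s)]
  4: b→0  [1 exit(s)]
  5: a→3  a→5  b→2  tau→3  [4 exit(s)]
Path to 2: a·b

Answer: DEADLOCK at state 2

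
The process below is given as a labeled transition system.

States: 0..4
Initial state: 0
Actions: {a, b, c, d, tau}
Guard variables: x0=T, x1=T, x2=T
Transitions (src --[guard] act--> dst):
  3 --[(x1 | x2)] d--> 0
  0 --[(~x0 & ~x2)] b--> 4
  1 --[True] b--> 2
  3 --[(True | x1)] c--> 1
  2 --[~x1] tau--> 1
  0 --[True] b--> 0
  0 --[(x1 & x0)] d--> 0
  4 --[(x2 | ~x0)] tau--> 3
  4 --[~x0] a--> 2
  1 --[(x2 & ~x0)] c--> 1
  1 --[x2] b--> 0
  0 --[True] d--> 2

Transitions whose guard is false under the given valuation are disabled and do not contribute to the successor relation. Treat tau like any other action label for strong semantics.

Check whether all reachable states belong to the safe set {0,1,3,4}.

Allowed set {0,1,3,4}
Reachable = {0,2}
  0: safe
  2: outside
witness against invariant: d → 2

Answer: INVARIANT VIOLATED at state 2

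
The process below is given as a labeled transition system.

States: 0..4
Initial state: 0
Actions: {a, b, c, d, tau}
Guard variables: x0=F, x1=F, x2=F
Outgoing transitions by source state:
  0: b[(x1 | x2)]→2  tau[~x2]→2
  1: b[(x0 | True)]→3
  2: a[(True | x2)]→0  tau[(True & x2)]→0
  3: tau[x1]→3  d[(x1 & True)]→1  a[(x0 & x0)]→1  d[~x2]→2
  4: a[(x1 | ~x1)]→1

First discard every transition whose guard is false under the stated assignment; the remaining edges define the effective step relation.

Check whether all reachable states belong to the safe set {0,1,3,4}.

Inv-set: {0,1,3,4}
R = {0,2}
  0: ok
  2: ✗ unsafe
counterexample path to 2: tau

Answer: INVARIANT VIOLATED at state 2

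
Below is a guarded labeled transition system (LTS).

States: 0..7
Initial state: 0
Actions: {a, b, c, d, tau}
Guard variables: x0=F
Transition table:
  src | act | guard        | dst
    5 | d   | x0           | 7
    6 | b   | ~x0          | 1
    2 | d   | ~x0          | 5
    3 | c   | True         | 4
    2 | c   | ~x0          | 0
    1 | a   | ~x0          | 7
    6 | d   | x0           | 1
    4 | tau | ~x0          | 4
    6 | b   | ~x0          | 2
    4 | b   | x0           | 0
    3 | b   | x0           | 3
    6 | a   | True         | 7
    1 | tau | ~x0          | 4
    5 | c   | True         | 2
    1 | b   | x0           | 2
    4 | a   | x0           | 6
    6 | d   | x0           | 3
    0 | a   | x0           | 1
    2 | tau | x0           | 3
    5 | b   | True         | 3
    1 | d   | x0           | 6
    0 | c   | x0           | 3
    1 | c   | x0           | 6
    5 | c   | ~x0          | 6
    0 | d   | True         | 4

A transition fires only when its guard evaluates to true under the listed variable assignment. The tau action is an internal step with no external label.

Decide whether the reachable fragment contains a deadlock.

Reachable = {0,4}
  0: d→4  [1 exit(s)]
  4: tau→4  [1 exit(s)]

Answer: DEADLOCK-FREE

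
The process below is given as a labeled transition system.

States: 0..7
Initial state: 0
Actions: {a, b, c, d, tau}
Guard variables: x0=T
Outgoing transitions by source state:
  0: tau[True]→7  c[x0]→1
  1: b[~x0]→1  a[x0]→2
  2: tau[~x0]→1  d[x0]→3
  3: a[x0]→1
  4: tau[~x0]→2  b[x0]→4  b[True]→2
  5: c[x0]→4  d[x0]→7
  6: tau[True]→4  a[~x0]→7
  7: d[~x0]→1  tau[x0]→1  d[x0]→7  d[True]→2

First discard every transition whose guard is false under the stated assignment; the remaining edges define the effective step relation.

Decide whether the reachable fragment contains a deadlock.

Reachable = {0,1,2,3,7}
  0: c→1  tau→7  [2 out]
  1: a→2  [1 out]
  2: d→3  [1 out]
  3: a→1  [1 out]
  7: d→2  d→7  tau→1  [3 out]

Answer: DEADLOCK-FREE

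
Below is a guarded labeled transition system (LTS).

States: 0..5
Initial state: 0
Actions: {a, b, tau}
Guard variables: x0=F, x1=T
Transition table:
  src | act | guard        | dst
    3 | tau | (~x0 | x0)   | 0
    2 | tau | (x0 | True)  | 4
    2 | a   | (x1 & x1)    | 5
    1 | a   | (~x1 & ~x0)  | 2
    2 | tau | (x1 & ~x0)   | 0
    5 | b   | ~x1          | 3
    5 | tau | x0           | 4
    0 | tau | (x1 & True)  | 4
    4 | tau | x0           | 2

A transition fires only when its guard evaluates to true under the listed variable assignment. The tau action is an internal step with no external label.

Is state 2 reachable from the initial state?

5 transition(s) survive guard evaluation.
L0 = {0}
L1 = {4}  total {0,4}
R = {0,4}

Answer: UNREACHABLE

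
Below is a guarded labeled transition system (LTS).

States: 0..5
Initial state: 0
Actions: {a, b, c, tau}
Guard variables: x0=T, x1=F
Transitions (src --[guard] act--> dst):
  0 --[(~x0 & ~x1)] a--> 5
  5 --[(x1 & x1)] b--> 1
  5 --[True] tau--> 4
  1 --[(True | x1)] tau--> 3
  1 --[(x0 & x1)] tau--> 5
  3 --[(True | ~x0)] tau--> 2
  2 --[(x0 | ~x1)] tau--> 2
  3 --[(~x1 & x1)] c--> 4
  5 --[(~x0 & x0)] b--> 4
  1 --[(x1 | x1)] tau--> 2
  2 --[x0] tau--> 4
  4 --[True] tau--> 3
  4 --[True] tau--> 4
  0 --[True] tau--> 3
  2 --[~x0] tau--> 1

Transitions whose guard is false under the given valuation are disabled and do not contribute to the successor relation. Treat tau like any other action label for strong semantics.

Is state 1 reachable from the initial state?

Answer: UNREACHABLE

Trace:
Guard filter leaves 8 enabled edge(s).
depth 0: {0}
depth 1: {3}  total {0,3}
depth 2: {2}  total {0,2,3}
depth 3: {4}  total {0,2,3,4}
Reachable = {0,2,3,4}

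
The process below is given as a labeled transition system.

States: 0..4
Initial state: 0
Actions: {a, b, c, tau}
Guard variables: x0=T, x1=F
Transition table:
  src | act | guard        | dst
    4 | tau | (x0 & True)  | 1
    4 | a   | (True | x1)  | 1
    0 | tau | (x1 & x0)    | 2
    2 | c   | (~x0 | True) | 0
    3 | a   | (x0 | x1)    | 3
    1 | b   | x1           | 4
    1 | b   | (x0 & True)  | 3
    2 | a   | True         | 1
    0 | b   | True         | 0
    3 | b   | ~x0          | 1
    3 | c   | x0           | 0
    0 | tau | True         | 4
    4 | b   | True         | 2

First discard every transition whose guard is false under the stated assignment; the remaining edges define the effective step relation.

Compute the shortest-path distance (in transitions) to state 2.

Breadth-first toward 2:
  Layer 0: {0}
  Layer 1: {4}
  Layer 2: {1,2}
depth(2)=2, e.g. tau·b

Answer: 2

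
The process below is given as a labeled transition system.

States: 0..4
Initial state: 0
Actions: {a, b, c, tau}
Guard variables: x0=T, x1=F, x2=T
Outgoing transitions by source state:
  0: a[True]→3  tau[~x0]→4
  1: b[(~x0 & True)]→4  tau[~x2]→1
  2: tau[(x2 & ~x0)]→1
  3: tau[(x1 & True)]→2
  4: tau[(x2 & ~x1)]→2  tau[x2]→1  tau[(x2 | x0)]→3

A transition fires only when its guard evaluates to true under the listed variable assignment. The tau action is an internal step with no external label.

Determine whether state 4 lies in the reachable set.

After dropping false guards: 4 live edges.
Layer 0: {0}
Layer 1: {3}  now seen {0,3}
R = {0,3}

Answer: UNREACHABLE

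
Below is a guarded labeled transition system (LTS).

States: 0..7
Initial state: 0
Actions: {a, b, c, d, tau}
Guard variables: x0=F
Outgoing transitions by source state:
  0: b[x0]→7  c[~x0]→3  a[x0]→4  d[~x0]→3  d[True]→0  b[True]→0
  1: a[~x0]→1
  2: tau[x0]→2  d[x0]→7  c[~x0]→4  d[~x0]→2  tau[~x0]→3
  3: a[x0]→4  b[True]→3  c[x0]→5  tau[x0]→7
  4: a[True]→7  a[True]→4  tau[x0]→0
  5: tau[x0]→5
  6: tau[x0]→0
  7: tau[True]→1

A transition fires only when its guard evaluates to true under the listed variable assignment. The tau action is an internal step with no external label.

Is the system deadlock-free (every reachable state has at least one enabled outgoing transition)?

R = {0,3}
  0: b→0  c→3  d→0  d→3  [4 exit(s)]
  3: b→3  [1 exit(s)]

Answer: DEADLOCK-FREE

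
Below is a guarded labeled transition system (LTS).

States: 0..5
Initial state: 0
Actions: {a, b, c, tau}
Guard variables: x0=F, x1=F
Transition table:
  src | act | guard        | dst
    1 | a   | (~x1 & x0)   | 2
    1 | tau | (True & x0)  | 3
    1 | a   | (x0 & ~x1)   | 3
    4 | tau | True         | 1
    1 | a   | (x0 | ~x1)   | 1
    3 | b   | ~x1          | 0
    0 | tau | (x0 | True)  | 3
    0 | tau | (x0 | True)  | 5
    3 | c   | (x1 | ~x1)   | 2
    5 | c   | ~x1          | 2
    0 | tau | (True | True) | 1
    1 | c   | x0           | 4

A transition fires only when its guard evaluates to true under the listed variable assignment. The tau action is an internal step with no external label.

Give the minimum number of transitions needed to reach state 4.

Breadth-first toward 4:
  depth 0: {0}
  depth 1: {1,3,5}
  depth 2: {2}
4 never appears.

Answer: UNREACHABLE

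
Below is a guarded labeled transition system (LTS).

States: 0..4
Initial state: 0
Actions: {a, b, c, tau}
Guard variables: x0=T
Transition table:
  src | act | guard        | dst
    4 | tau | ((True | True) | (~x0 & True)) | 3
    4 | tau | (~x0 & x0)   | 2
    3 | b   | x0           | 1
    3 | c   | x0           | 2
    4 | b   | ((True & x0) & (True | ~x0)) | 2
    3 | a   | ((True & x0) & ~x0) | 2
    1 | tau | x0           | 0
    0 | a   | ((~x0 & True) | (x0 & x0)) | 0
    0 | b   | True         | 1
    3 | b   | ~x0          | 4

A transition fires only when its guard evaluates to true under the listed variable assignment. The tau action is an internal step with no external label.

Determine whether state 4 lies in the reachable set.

Answer: UNREACHABLE

Analysis:
Guard filter leaves 7 enabled edge(s).
L0 = {0}
L1 = {1}  now seen {0,1}
Reach set: {0,1}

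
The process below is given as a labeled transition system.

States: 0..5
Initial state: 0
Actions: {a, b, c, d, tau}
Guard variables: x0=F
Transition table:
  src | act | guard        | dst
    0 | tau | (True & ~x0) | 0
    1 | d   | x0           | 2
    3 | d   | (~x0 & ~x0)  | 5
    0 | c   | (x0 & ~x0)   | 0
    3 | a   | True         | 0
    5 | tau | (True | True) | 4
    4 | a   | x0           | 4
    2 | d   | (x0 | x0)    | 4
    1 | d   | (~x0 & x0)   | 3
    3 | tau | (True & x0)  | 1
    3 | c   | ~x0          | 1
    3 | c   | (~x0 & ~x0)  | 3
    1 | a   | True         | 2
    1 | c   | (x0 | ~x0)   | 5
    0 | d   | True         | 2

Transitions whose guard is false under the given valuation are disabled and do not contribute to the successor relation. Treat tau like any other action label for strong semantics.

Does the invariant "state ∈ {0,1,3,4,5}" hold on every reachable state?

Safe = {0,1,3,4,5}
Reachable = {0,2}
  0: ✓
  2: outside
witness against invariant: d → 2

Answer: INVARIANT VIOLATED at state 2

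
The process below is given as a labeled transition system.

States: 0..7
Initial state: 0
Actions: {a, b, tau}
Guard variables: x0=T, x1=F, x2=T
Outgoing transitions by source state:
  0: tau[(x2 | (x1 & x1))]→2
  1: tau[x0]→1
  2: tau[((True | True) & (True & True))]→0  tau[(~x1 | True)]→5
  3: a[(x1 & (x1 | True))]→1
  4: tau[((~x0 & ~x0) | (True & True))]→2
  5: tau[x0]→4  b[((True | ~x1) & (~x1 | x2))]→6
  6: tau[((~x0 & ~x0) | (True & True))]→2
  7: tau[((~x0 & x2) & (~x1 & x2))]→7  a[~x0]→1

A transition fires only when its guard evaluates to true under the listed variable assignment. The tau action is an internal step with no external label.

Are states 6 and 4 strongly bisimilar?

Answer: BISIMILAR

Working:
Compute ~ classes (split until stable):
  P[0] = {{0,1,2,3,4,5,6,7}}
  P[1] = {{0,1,2,4,6},{3,7},{5}}
  P[2] = {{0,1,4,6},{2},{3,7},{5}}
  P[3] = {{0,4,6},{1},{2},{3,7},{5}}
5 equivalence class(es) (converged in 4)
[6]={0,4,6}  [4]={0,4,6}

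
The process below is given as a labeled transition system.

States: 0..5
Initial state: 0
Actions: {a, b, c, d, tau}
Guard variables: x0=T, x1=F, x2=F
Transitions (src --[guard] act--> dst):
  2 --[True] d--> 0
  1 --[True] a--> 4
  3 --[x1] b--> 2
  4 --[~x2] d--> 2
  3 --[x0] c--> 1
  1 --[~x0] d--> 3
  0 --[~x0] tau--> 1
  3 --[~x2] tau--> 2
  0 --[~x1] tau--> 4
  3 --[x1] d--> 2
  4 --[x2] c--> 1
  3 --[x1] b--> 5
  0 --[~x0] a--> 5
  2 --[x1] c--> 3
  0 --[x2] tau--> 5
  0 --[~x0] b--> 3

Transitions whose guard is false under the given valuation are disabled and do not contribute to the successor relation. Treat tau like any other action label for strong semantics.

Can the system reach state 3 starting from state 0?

Answer: UNREACHABLE

Working:
After dropping false guards: 6 live edges.
depth 0: {0}
depth 1: {4}  cumulative {0,4}
depth 2: {2}  cumulative {0,2,4}
Reachable = {0,2,4}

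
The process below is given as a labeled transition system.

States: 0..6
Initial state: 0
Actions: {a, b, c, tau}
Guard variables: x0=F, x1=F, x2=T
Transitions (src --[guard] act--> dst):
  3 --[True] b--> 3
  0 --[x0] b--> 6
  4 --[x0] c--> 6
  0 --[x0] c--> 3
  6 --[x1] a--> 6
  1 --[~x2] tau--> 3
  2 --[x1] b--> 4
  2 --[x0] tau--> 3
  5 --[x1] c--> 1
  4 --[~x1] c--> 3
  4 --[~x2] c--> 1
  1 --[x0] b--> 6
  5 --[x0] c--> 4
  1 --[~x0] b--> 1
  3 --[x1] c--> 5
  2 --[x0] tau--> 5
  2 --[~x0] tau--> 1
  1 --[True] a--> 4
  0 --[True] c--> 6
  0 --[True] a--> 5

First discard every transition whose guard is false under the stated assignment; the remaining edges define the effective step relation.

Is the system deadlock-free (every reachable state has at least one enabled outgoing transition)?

Answer: DEADLOCK at state 5

Trace:
R = {0,5,6}
  0: a→5  c→6  [2 exit(s)]
  5: ∅  [deadlock]
  6: ∅  [deadlock]
Path to 5: a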